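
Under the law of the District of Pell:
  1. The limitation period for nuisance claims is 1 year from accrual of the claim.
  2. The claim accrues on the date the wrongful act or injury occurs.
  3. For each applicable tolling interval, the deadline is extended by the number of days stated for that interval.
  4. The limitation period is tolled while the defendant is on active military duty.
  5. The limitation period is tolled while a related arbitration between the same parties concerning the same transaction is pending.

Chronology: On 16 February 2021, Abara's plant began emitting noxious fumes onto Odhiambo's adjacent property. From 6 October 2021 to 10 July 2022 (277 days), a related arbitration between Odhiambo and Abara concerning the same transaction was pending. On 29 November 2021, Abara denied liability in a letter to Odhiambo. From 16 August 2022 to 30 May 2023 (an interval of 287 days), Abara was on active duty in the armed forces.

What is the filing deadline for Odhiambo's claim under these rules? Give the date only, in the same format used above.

The claim accrued on 16 February 2021, when the wrongful act occurred.
1 year from 16 February 2021 is 16 February 2022.
The period was tolled for 277 days by the pending related arbitration (6 October 2021 to 10 July 2022), pushing the deadline to 20 November 2022.
The defendant's active military service from 16 August 2022 to 30 May 2023 tolled the period for 287 days, extending the deadline to 3 September 2023.
Nothing else in the chronology tolls or restarts the period.

3 September 2023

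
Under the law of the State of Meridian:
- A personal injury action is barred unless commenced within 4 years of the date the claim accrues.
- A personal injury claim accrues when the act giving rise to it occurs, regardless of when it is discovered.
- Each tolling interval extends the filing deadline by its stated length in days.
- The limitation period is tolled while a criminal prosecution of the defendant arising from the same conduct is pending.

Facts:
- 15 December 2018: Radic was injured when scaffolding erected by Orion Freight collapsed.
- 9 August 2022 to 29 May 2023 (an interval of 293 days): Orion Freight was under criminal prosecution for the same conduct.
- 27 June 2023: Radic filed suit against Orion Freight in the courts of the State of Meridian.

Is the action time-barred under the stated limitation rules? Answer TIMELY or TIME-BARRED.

TIMELY

The claim accrued on 15 December 2018, when the wrongful act occurred.
The untolled deadline — 4 years after 15 December 2018 — is 15 December 2022.
Because the pending criminal prosecution ran from 9 August 2022 to 29 May 2023, the deadline is extended by 293 days to 4 October 2023.
Filing on 27 June 2023 beat the 4 October 2023 deadline — the action is timely.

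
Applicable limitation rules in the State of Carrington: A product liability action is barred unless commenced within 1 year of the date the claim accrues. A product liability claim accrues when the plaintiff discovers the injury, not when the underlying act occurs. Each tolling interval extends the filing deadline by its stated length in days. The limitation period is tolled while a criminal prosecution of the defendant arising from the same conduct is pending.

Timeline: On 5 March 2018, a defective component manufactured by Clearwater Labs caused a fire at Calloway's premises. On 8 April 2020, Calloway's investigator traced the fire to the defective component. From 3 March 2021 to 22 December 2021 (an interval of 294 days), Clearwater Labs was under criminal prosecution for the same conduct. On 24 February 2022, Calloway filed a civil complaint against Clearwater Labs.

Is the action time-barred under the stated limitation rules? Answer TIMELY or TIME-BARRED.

TIME-BARRED

Accrual is tied to discovery, so the period began on 8 April 2020 rather than on 5 March 2018 when the act occurred.
The untolled deadline — 1 year after 8 April 2020 — is 8 April 2021.
The pending criminal prosecution from 3 March 2021 to 22 December 2021 tolled the period for 294 days, extending the deadline to 27 January 2022.
Calloway filed on 24 February 2022, after the 27 January 2022 deadline, so the action is time-barred.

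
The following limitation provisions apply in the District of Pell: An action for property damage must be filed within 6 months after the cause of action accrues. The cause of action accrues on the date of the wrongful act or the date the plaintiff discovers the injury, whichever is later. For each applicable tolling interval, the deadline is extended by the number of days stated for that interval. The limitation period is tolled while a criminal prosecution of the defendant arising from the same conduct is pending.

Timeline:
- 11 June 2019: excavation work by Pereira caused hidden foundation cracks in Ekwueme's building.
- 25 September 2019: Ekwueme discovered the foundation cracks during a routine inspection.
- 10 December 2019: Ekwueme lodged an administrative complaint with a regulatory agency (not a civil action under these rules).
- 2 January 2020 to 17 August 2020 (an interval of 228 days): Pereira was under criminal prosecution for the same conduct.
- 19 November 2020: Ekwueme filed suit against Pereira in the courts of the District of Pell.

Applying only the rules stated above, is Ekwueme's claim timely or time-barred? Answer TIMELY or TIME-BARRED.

Because discovery on 25 September 2019 post-dates the 11 June 2019 act, accrual under the later-of rule falls on 25 September 2019.
6 months from 25 September 2019 is 25 March 2020.
Because the pending criminal prosecution ran from 2 January 2020 to 17 August 2020, the deadline is extended by 228 days to 8 November 2020.
The other events in the timeline have no effect on the limitation period under the stated rules.
Ekwueme filed on 19 November 2020, after the 8 November 2020 deadline, so the action is time-barred.

TIME-BARRED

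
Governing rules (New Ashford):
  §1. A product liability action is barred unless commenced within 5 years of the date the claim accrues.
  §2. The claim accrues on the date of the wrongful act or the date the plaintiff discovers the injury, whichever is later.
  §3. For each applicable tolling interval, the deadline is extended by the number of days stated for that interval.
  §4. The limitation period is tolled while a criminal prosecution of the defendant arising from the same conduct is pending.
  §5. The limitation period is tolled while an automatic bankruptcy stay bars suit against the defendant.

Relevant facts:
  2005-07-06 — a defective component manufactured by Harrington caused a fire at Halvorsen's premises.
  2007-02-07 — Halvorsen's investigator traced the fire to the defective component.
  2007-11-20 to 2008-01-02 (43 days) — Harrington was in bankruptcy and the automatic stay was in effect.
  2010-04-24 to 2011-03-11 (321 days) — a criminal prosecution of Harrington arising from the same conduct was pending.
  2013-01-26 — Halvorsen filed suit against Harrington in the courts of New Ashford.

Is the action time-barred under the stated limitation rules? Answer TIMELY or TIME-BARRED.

TIMELY

Because discovery on 2007-02-07 post-dates the 2005-07-06 act, accrual under the later-of rule falls on 2007-02-07.
Adding the 5 years base period to 2007-02-07 gives a deadline of 2012-02-07, before any tolling.
The automatic bankruptcy stay from 2007-11-20 to 2008-01-02 tolled the period for 43 days, extending the deadline to 2012-03-21.
The period was tolled for 321 days by the pending criminal prosecution (2010-04-24 to 2011-03-11), pushing the deadline to 2013-02-05.
The 2013-01-26 filing precedes the 2013-02-05 deadline; the claim is timely.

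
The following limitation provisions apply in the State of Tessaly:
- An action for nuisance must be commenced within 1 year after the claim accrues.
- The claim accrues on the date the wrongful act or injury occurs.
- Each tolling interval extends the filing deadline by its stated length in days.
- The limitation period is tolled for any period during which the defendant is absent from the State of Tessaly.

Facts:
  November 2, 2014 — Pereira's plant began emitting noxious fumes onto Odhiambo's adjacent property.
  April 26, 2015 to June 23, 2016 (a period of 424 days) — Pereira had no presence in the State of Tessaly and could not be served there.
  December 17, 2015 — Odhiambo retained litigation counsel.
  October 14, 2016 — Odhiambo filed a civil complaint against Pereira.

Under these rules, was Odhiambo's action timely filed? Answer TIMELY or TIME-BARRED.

The claim accrued on November 2, 2014, when the wrongful act occurred.
The untolled deadline — 1 year after November 2, 2014 — is November 2, 2015.
The period was tolled for 424 days by the defendant's absence from the jurisdiction (April 26, 2015 to June 23, 2016), pushing the deadline to December 30, 2016.
The other events in the timeline have no effect on the limitation period under the stated rules.
Filing on October 14, 2016 beat the December 30, 2016 deadline — the action is timely.

TIMELY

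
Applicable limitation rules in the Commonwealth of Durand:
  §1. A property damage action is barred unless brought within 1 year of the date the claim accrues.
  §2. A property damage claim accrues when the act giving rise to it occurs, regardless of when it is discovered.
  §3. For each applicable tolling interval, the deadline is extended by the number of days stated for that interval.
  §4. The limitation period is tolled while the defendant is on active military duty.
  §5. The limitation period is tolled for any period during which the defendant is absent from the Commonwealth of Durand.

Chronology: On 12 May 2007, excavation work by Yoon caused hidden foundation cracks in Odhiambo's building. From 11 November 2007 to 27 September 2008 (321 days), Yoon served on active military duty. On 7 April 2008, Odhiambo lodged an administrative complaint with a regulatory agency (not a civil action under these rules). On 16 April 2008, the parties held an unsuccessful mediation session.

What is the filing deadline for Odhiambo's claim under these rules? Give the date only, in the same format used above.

The claim accrued on 12 May 2007, the date of the act.
1 year from 12 May 2007 is 12 May 2008.
Because the defendant's active military service ran from 11 November 2007 to 27 September 2008, the deadline is extended by 321 days to 29 March 2009.
None of the other events listed affects the running of the period under the stated rules.

29 March 2009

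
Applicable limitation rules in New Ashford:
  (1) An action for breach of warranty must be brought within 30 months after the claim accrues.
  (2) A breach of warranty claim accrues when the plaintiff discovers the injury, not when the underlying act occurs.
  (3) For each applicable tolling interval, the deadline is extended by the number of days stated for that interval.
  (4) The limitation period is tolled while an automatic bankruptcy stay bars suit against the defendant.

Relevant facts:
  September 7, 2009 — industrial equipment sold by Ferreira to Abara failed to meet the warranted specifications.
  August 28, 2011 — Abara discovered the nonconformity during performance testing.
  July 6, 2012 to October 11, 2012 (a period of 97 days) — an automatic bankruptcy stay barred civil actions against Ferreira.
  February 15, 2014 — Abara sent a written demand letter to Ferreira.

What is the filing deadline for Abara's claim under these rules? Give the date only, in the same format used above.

The claim did not accrue until Abara discovered the injury on August 28, 2011; the September 7, 2009 act date does not start the clock under the stated rule.
30 months from August 28, 2011 is February 28, 2014.
The automatic bankruptcy stay from July 6, 2012 to October 11, 2012 tolled the period for 97 days, extending the deadline to June 5, 2014.
Nothing else in the chronology tolls or restarts the period.

June 5, 2014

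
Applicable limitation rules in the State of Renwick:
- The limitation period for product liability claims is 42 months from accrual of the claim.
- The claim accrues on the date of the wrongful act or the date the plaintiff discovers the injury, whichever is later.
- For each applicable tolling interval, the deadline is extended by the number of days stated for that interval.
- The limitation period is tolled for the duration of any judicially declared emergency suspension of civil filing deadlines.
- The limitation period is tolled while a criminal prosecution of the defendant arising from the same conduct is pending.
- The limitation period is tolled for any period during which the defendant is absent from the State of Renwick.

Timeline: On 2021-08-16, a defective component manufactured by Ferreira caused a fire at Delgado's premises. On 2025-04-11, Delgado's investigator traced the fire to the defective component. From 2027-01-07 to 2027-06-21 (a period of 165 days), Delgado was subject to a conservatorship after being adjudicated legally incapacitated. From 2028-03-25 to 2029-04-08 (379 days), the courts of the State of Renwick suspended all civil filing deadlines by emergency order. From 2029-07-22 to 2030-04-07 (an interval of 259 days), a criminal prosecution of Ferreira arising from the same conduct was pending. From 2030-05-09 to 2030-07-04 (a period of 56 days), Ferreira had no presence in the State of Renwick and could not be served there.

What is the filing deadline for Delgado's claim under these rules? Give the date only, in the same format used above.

2030-09-05

Because discovery on 2025-04-11 post-dates the 2021-08-16 act, accrual under the later-of rule falls on 2025-04-11.
Adding the 42 months base period to 2025-04-11 gives a deadline of 2028-10-11, before any tolling.
Because the emergency suspension of filing deadlines ran from 2028-03-25 to 2029-04-08, the deadline is extended by 379 days to 2029-10-25.
The period was tolled for 259 days by the pending criminal prosecution (2029-07-22 to 2030-04-07), pushing the deadline to 2030-07-11.
The period was tolled for 56 days by the defendant's absence from the jurisdiction (2030-05-09 to 2030-07-04), pushing the deadline to 2030-09-05.
No stated provision tolls the period for the plaintiff's incapacity, so the interval from 2027-01-07 to 2027-06-21 has no effect on the deadline.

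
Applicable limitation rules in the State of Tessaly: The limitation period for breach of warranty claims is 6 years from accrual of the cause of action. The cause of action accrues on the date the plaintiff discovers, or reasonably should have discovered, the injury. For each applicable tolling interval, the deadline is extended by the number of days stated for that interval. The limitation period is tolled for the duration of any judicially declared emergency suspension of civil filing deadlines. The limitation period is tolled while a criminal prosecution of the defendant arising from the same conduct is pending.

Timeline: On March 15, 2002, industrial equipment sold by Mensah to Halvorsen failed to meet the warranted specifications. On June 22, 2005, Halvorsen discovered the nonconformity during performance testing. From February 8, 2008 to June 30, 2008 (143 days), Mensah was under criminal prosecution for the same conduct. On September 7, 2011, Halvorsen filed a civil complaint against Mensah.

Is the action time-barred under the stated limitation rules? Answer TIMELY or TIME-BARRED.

TIMELY

The claim did not accrue until Halvorsen discovered the injury on June 22, 2005; the March 15, 2002 act date does not start the clock under the stated rule.
The untolled deadline — 6 years after June 22, 2005 — is June 22, 2011.
The period was tolled for 143 days by the pending criminal prosecution (February 8, 2008 to June 30, 2008), pushing the deadline to November 12, 2011.
The September 7, 2011 filing precedes the November 12, 2011 deadline; the claim is timely.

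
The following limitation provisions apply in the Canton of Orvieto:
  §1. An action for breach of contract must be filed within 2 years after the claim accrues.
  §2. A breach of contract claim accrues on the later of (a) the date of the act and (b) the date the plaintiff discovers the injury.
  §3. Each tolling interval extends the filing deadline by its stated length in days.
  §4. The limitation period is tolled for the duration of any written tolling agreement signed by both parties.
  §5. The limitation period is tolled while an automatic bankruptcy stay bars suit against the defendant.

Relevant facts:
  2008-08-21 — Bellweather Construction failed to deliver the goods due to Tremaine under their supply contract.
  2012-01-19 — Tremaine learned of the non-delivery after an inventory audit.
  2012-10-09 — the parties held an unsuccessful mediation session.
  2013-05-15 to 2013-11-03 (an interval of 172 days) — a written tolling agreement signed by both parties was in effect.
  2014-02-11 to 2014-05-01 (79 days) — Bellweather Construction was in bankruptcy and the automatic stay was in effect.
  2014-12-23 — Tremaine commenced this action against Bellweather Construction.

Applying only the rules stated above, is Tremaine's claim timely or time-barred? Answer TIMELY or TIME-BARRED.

The claim accrued on 2012-01-19 — the later of the 2008-08-21 act and the 2012-01-19 discovery.
Adding the 2 years base period to 2012-01-19 gives a deadline of 2014-01-19, before any tolling.
Because the written tolling agreement ran from 2013-05-15 to 2013-11-03, the deadline is extended by 172 days to 2014-07-10.
The automatic bankruptcy stay from 2014-02-11 to 2014-05-01 tolled the period for 79 days, extending the deadline to 2014-09-27.
Nothing else in the chronology tolls or restarts the period.
The 2014-12-23 filing falls after the 2014-09-27 deadline; the claim is time-barred.

TIME-BARRED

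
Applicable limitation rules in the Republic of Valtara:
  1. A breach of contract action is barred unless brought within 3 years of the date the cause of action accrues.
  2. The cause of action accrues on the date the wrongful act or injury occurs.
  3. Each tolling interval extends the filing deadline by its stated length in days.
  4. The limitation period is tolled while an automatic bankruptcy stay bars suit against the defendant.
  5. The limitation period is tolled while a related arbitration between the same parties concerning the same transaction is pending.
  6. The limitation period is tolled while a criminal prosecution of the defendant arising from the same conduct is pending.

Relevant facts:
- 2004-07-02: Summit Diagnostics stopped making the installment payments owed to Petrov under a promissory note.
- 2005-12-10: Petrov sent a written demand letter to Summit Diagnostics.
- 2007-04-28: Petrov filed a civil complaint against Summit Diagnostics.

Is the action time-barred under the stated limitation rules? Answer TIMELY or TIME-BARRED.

TIMELY

The claim accrued on 2004-07-02, when the wrongful act occurred.
Adding the 3 years base period to 2004-07-02 gives a deadline of 2007-07-02, before any tolling.
The other events in the timeline have no effect on the limitation period under the stated rules.
Filing on 2007-04-28 beat the 2007-07-02 deadline — the action is timely.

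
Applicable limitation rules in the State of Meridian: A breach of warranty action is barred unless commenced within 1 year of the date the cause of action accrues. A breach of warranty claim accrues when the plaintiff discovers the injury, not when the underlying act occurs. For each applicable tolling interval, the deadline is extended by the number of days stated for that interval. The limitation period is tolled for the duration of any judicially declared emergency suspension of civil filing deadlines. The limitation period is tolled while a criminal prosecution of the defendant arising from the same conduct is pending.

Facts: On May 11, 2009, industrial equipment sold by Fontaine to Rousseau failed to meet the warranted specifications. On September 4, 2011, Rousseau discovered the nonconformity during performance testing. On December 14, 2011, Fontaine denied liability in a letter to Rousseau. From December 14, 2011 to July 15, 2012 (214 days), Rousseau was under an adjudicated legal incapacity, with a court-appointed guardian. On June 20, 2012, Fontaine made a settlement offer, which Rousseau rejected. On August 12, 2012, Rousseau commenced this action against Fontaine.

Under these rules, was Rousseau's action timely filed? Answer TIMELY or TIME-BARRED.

TIMELY

Accrual is tied to discovery, so the period began on September 4, 2011 rather than on May 11, 2009 when the act occurred.
The untolled deadline — 1 year after September 4, 2011 — is September 4, 2012.
Although the plaintiff's incapacity ran from December 14, 2011 to July 15, 2012, the stated rules do not make that a tolling event, so it is disregarded.
Nothing else in the chronology tolls or restarts the period.
Rousseau filed on August 12, 2012, before the September 4, 2012 deadline, so the action is timely.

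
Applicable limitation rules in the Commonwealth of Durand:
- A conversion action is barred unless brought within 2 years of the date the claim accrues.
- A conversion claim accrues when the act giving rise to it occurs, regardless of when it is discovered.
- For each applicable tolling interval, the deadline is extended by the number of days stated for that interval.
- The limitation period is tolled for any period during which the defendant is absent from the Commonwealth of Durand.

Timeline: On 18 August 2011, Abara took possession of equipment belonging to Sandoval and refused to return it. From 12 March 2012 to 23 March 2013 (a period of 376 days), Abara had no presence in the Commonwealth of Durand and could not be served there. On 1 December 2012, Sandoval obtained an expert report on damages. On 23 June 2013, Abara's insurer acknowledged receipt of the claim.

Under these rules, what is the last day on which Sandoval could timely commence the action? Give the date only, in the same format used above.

29 August 2014

The claim accrued on 18 August 2011, when the wrongful act occurred.
The untolled deadline — 2 years after 18 August 2011 — is 18 August 2013.
The period was tolled for 376 days by the defendant's absence from the jurisdiction (12 March 2012 to 23 March 2013), pushing the deadline to 29 August 2014.
Nothing else in the chronology tolls or restarts the period.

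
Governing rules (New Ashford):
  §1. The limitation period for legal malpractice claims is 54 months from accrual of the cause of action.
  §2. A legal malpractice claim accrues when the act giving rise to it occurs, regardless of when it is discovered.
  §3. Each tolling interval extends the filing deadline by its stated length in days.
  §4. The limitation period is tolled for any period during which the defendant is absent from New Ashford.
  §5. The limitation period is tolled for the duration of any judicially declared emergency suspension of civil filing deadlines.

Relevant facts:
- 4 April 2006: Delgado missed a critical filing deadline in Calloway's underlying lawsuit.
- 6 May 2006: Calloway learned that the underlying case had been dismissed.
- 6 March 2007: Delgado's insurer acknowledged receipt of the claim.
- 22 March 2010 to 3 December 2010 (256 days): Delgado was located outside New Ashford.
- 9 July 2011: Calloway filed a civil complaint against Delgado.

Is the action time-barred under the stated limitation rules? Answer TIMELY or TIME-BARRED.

TIME-BARRED

Because the rule ties accrual to occurrence, the claim accrued on 4 April 2006, not on the 6 May 2006 discovery date.
The untolled deadline — 54 months after 4 April 2006 — is 4 October 2010.
The defendant's absence from the jurisdiction from 22 March 2010 to 3 December 2010 tolled the period for 256 days, extending the deadline to 17 June 2011.
None of the other events listed affects the running of the period under the stated rules.
Filing on 9 July 2011 missed the 17 June 2011 deadline — the action is time-barred.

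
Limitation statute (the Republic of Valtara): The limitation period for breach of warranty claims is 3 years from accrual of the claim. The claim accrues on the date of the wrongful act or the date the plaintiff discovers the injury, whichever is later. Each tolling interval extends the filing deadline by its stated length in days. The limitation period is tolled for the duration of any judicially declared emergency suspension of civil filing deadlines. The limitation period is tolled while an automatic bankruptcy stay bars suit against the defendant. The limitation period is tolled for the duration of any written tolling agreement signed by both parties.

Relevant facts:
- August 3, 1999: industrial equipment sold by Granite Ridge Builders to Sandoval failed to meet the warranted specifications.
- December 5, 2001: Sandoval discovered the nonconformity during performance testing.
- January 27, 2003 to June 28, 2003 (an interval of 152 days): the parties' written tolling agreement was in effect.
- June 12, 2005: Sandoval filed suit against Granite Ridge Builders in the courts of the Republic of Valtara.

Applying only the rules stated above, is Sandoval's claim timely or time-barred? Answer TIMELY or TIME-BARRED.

Because discovery on December 5, 2001 post-dates the August 3, 1999 act, accrual under the later-of rule falls on December 5, 2001.
Adding the 3 years base period to December 5, 2001 gives a deadline of December 5, 2004, before any tolling.
The period was tolled for 152 days by the written tolling agreement (January 27, 2003 to June 28, 2003), pushing the deadline to May 6, 2005.
Filing on June 12, 2005 missed the May 6, 2005 deadline — the action is time-barred.

TIME-BARRED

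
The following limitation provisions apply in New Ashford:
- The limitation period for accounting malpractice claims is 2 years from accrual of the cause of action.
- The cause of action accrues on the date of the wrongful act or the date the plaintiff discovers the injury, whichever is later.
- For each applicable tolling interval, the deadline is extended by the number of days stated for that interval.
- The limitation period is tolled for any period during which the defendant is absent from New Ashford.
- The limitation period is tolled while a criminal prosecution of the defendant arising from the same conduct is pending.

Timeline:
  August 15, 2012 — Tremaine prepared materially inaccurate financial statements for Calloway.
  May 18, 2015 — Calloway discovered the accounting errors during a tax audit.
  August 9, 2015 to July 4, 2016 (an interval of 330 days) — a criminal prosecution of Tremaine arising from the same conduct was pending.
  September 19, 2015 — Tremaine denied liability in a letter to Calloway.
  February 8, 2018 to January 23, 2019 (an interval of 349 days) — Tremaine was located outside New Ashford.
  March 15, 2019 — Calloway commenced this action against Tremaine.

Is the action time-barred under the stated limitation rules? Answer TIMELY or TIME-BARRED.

Because discovery on May 18, 2015 post-dates the August 15, 2012 act, accrual under the later-of rule falls on May 18, 2015.
The untolled deadline — 2 years after May 18, 2015 — is May 18, 2017.
Because the pending criminal prosecution ran from August 9, 2015 to July 4, 2016, the deadline is extended by 330 days to April 13, 2018.
The defendant's absence from the jurisdiction from February 8, 2018 to January 23, 2019 tolled the period for 349 days, extending the deadline to March 28, 2019.
None of the other events listed affects the running of the period under the stated rules.
The March 15, 2019 filing precedes the March 28, 2019 deadline; the claim is timely.

TIMELY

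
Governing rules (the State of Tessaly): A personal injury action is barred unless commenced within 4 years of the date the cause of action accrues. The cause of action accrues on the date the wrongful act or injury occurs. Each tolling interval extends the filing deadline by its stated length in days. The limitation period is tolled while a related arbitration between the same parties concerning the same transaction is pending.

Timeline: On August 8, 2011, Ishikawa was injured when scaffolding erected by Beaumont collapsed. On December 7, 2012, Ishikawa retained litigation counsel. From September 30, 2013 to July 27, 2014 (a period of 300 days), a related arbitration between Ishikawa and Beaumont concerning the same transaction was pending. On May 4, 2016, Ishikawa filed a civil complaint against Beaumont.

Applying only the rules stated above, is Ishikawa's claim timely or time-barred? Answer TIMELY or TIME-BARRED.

TIMELY

The claim accrued on August 8, 2011, when the wrongful act occurred.
Adding the 4 years base period to August 8, 2011 gives a deadline of August 8, 2015, before any tolling.
The period was tolled for 300 days by the pending related arbitration (September 30, 2013 to July 27, 2014), pushing the deadline to June 3, 2016.
Nothing else in the chronology tolls or restarts the period.
Filing on May 4, 2016 beat the June 3, 2016 deadline — the action is timely.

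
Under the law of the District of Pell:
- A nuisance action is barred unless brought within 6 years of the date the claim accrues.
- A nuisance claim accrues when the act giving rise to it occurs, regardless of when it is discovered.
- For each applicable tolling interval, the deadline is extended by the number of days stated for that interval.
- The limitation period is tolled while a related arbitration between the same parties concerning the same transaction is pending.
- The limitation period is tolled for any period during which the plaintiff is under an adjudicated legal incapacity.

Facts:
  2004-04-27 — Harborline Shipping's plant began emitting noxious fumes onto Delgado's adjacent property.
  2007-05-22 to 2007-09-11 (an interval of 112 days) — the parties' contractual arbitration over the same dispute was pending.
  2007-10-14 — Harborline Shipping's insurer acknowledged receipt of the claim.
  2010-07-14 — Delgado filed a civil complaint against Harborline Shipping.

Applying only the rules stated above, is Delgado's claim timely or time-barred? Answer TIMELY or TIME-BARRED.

TIMELY

The limitation period began to run on 2004-04-27.
Adding the 6 years base period to 2004-04-27 gives a deadline of 2010-04-27, before any tolling.
The period was tolled for 112 days by the pending related arbitration (2007-05-22 to 2007-09-11), pushing the deadline to 2010-08-17.
Nothing else in the chronology tolls or restarts the period.
The 2010-07-14 filing precedes the 2010-08-17 deadline; the claim is timely.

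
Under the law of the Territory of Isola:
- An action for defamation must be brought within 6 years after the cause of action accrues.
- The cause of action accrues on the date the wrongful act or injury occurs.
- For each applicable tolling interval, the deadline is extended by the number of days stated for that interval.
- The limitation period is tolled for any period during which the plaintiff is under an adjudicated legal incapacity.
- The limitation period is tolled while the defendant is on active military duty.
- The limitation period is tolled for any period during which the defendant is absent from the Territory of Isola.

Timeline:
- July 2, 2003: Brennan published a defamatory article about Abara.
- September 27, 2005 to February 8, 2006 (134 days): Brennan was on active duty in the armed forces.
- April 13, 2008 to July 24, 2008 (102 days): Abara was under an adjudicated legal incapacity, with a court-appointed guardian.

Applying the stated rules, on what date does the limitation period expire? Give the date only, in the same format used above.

February 23, 2010

The limitation period began to run on July 2, 2003.
Adding the 6 years base period to July 2, 2003 gives a deadline of July 2, 2009, before any tolling.
The period was tolled for 134 days by the defendant's active military service (September 27, 2005 to February 8, 2006), pushing the deadline to November 13, 2009.
The plaintiff's legal incapacity from April 13, 2008 to July 24, 2008 tolled the period for 102 days, extending the deadline to February 23, 2010.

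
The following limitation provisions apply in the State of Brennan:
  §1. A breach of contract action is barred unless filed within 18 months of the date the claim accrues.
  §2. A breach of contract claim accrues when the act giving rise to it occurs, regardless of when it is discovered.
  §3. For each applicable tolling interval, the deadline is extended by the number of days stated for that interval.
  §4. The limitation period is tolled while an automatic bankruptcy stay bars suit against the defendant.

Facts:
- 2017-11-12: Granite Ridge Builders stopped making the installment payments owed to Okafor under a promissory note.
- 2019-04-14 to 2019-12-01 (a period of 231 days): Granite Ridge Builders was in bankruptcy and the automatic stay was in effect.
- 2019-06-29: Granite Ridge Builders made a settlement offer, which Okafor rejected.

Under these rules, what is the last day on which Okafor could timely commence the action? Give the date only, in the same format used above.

2019-12-29

The claim accrued on 2017-11-12, when the wrongful act occurred.
The untolled deadline — 18 months after 2017-11-12 — is 2019-05-12.
The period was tolled for 231 days by the automatic bankruptcy stay (2019-04-14 to 2019-12-01), pushing the deadline to 2019-12-29.
None of the other events listed affects the running of the period under the stated rules.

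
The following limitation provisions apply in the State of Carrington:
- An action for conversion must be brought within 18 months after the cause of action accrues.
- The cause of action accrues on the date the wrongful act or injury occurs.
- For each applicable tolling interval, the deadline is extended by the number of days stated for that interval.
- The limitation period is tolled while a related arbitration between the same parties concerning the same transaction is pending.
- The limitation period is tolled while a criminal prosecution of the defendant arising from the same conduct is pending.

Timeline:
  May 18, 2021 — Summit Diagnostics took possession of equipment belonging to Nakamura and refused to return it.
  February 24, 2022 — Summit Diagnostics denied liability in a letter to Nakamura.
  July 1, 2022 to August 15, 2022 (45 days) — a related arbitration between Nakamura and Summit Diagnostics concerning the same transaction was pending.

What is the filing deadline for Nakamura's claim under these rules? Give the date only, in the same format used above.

The claim accrued on May 18, 2021, when the wrongful act occurred.
The untolled deadline — 18 months after May 18, 2021 — is November 18, 2022.
The period was tolled for 45 days by the pending related arbitration (July 1, 2022 to August 15, 2022), pushing the deadline to January 2, 2023.
Nothing else in the chronology tolls or restarts the period.

January 2, 2023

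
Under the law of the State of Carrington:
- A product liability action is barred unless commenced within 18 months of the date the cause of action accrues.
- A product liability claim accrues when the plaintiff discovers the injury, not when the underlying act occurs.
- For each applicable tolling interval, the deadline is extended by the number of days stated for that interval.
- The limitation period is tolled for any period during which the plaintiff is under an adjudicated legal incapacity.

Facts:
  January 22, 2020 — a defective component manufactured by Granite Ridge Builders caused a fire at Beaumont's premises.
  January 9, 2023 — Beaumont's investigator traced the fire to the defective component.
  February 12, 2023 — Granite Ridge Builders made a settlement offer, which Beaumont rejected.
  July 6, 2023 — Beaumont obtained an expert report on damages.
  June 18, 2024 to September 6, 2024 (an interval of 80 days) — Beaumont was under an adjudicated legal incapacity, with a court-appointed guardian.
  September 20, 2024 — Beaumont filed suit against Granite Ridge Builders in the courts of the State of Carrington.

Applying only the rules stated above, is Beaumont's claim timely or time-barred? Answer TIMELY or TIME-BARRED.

TIMELY

Under the discovery rule, the claim accrued on January 9, 2023, when Beaumont discovered the injury — not on the January 22, 2020 date of the underlying act.
Adding the 18 months base period to January 9, 2023 gives a deadline of July 9, 2024, before any tolling.
The plaintiff's legal incapacity from June 18, 2024 to September 6, 2024 tolled the period for 80 days, extending the deadline to September 27, 2024.
None of the other events listed affects the running of the period under the stated rules.
Beaumont filed on September 20, 2024, before the September 27, 2024 deadline, so the action is timely.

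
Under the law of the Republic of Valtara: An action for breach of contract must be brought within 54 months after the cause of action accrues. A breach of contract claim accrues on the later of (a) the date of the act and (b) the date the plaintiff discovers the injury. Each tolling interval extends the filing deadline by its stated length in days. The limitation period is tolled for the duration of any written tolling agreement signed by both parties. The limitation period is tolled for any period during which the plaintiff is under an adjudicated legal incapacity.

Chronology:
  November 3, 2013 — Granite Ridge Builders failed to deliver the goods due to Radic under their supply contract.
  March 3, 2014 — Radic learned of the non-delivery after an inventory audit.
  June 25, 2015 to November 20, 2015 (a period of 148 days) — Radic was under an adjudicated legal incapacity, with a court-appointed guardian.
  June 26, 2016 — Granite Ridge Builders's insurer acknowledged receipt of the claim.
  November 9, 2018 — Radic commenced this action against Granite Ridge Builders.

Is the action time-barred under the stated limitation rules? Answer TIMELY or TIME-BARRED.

TIMELY

Because discovery on March 3, 2014 post-dates the November 3, 2013 act, accrual under the later-of rule falls on March 3, 2014.
54 months from March 3, 2014 is September 3, 2018.
The period was tolled for 148 days by the plaintiff's legal incapacity (June 25, 2015 to November 20, 2015), pushing the deadline to January 29, 2019.
None of the other events listed affects the running of the period under the stated rules.
Filing on November 9, 2018 beat the January 29, 2019 deadline — the action is timely.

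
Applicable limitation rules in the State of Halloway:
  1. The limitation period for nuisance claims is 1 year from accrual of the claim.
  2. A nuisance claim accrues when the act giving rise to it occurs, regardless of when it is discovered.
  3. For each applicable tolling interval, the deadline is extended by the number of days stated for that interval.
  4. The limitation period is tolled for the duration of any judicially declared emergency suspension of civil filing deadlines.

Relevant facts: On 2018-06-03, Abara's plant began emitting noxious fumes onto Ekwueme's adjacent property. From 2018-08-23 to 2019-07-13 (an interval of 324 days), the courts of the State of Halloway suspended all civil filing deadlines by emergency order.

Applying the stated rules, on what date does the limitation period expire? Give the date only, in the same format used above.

The claim accrued on 2018-06-03, the date of the act.
Adding the 1 year base period to 2018-06-03 gives a deadline of 2019-06-03, before any tolling.
The period was tolled for 324 days by the emergency suspension of filing deadlines (2018-08-23 to 2019-07-13), pushing the deadline to 2020-04-22.

2020-04-22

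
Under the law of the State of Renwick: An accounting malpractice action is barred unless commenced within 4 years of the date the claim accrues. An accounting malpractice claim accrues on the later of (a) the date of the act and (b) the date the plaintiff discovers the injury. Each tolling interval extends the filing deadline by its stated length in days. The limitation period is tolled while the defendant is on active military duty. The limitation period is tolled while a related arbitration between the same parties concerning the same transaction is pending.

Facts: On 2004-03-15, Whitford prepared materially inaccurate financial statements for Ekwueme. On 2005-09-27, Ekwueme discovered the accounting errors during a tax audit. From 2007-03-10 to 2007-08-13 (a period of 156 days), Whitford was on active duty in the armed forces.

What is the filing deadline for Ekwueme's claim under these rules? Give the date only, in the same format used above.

The claim accrued on 2005-09-27 — the later of the 2004-03-15 act and the 2005-09-27 discovery.
4 years from 2005-09-27 is 2009-09-27.
The period was tolled for 156 days by the defendant's active military service (2007-03-10 to 2007-08-13), pushing the deadline to 2010-03-02.

2010-03-02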